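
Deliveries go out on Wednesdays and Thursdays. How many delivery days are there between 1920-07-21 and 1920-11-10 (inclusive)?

33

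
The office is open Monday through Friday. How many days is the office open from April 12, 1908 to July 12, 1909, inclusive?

326 weekdays

April 12, 1908 is a Sunday.
From April 12, 1908 to July 12, 1909 is 457 days inclusive.
457 = 7 × 65 + 2, so there are 65 full weeks plus 2 extra days.
Each full week contributes 5 weekdays (Mon–Fri): 65 × 5 = 325.
The 2 extra days are Sunday, Monday — 1 of them qualifies.
Total: 325 + 1 = 326.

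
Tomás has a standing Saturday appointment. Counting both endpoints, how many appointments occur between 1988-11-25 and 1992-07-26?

192

1988-11-25 is a Friday.
That's 1340 days from start to end, counting both.
1340 = 7 × 191 + 3, so there are 191 full weeks plus 3 extra days.
Each full week contributes one Saturday: 191 so far.
The 3 extra days are Fri, Sat, Sun — 1 of them qualifies.
Total: 191 + 1 = 192.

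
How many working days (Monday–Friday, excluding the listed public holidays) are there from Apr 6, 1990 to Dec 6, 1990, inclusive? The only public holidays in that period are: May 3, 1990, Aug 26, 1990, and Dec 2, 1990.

174 working days

Apr 6, 1990 is a Friday.
That's 245 days from start to end, counting both.
245 = 7 × 35, so the span is exactly 35 full weeks.
Each full week contributes 5 weekdays (Mon–Fri): 35 × 5 = 175.
Total: 175.
Holidays: May 3, 1990 (Thu); Aug 26, 1990 (Sun); Dec 2, 1990 (Sun).
1 of the 3 holidays fall on weekdays; the rest are weekends and were already excluded.
Business days: 175 − 1 = 174.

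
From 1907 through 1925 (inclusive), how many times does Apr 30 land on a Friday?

3

Day of week of April 30 in each year:
1907: Tue, 1908: Thu, 1909: Fri ✓, 1910: Sat, 1911: Sun, 1912: Tue, 1913: Wed, 1914: Thu, 1915: Fri ✓, 1916: Sun, 1917: Mon, 1918: Tue, 1919: Wed, 1920: Fri ✓, 1921: Sat, 1922: Sun, 1923: Mon, 1924: Wed, 1925: Thu
Fridays: 1909, 1915, 1920.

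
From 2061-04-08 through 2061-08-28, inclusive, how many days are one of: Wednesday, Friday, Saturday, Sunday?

83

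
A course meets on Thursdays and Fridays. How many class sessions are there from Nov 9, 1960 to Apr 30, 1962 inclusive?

154

Nov 9, 1960 is a Wednesday.
The range spans 538 days (inclusive of both endpoints).
538 = 7 × 76 + 6, so there are 76 full weeks plus 6 extra days.
Each full week contributes 2 days from the set (Thu, Fri): 76 × 2 = 152.
The 6 extra days are Wednesday, Thursday, Friday, Saturday, Sunday, Monday — 2 of them qualify.
Total: 152 + 2 = 154.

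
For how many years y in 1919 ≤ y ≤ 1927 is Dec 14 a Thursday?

Day of week of December 14 in each year:
1919: Sun, 1920: Tue, 1921: Wed, 1922: Thu ✓, 1923: Fri, 1924: Sun, 1925: Mon, 1926: Tue, 1927: Wed
Thursdays: 1922.

1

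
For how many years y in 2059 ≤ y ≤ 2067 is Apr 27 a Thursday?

1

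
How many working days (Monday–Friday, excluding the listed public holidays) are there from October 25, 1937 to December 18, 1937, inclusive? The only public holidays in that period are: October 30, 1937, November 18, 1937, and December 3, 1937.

October 25, 1937 is a Monday.
The range spans 55 days (inclusive of both endpoints).
55 = 7 × 7 + 6, so there are 7 full weeks plus 6 extra days.
Each full week contributes 5 weekdays (Mon–Fri): 7 × 5 = 35.
The 6 extra days are Monday, Tuesday, Wednesday, Thursday, Friday, Saturday — 5 of them qualify.
Total: 35 + 5 = 40.
Holidays: October 30, 1937 (Sat); November 18, 1937 (Thu); December 3, 1937 (Fri).
2 of the 3 holidays fall on weekdays; the rest are weekends and were already excluded.
Business days: 40 − 2 = 38.

38 working days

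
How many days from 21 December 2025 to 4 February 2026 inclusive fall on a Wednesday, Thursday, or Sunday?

21 December 2025 is a Sunday.
The range spans 46 days (inclusive of both endpoints).
46 = 7 × 6 + 4, so there are 6 full weeks plus 4 extra days.
Each full week contributes 3 days from the set (Wed, Thu, Sun): 6 × 3 = 18.
The 4 extra days are Sunday, Monday, Tuesday, Wednesday — 2 of them qualify.
Total: 18 + 2 = 20.

20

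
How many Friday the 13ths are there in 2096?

3

The 13th falls on a Friday when the month's 13th has weekday Fri.
Jan 13 is Fri ✓; Feb 13 is Mon; Mar 13 is Tue; Apr 13 is Fri ✓; May 13 is Sun; Jun 13 is Wed; Jul 13 is Fri ✓; Aug 13 is Mon; Sep 13 is Thu; Oct 13 is Sat; Nov 13 is Tue; Dec 13 is Thu.
Friday the 13ths: Jan, Apr, Jul.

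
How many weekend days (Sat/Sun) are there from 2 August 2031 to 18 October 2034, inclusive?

2 August 2031 is a Saturday.
The range spans 1174 days (inclusive of both endpoints).
1174 = 7 × 167 + 5, so there are 167 full weeks plus 5 extra days.
Each full week contributes 2 weekend days (Sat, Sun): 167 × 2 = 334.
The 5 extra days are Sat, Sun, Mon, Tue, Wed — 2 of them qualify.
Total: 334 + 2 = 336.

336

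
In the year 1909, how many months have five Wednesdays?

A month has five Wednesdays exactly when Wednesday falls within its first (length − 28) days.
Jan: 31 days, starts Fri → 5 of Fri, Sat, Sun
Feb: 28 days, starts Mon → 5 of (none)
Mar: 31 days, starts Mon → 5 of Mon, Tue, Wed ✓
Apr: 30 days, starts Thu → 5 of Thu, Fri
May: 31 days, starts Sat → 5 of Sat, Sun, Mon
Jun: 30 days, starts Tue → 5 of Tue, Wed ✓
Jul: 31 days, starts Thu → 5 of Thu, Fri, Sat
Aug: 31 days, starts Sun → 5 of Sun, Mon, Tue
Sep: 30 days, starts Wed → 5 of Wed, Thu ✓
Oct: 31 days, starts Fri → 5 of Fri, Sat, Sun
Nov: 30 days, starts Mon → 5 of Mon, Tue
Dec: 31 days, starts Wed → 5 of Wed, Thu, Fri ✓
Months with five Wednesdays: Mar, Jun, Sep, Dec.

4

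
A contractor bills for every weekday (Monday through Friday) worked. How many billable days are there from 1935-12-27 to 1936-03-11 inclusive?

1935-12-27 is a Friday.
The range spans 76 days (inclusive of both endpoints).
76 = 7 × 10 + 6, so there are 10 full weeks plus 6 extra days.
Each full week contributes 5 weekdays (Mon–Fri): 10 × 5 = 50.
The 6 extra days are Fri, Sat, Sun, Mon, Tue, Wed — 4 of them qualify.
Total: 50 + 4 = 54.

54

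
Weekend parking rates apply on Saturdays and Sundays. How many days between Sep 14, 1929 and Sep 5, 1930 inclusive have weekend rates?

102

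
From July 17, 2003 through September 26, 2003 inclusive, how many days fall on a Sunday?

10 Sundays

July 17, 2003 is a Thursday.
From July 17, 2003 to September 26, 2003 is 72 days inclusive.
72 = 7 × 10 + 2, so there are 10 full weeks plus 2 extra days.
Each full week contributes one Sunday: 10 so far.
The 2 extra days are Thursday, Friday — none qualify.
Total: 10 + 0 = 10.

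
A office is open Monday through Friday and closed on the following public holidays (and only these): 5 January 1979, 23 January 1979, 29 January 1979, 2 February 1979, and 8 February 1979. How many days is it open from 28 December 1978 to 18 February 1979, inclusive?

32

28 December 1978 is a Thursday.
That's 53 days from start to end, counting both.
53 = 7 × 7 + 4, so there are 7 full weeks plus 4 extra days.
Each full week contributes 5 weekdays (Mon–Fri): 7 × 5 = 35.
The 4 extra days are Thursday, Friday, Saturday, Sunday — 2 of them qualify.
Total: 35 + 2 = 37.
Holidays: 5 January 1979 (Fri); 23 January 1979 (Tue); 29 January 1979 (Mon); 2 February 1979 (Fri); 8 February 1979 (Thu).
All 5 holidays fall on weekdays, so subtract 5.
Business days: 37 − 5 = 32.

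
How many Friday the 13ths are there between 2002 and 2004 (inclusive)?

Friday-the-13ths by year:
2002: Sep, Dec
2003: Jun
2004: Feb, Aug

5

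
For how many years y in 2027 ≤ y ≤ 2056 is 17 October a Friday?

4

Day of week of October 17 in each year:
2027: Sun, 2028: Tue, 2029: Wed, 2030: Thu, 2031: Fri ✓, 2032: Sun, 2033: Mon, 2034: Tue, 2035: Wed, 2036: Fri ✓, 2037: Sat, 2038: Sun, 2039: Mon, 2040: Wed, 2041: Thu, 2042: Fri ✓, 2043: Sat, 2044: Mon, 2045: Tue, 2046: Wed, 2047: Thu, 2048: Sat, 2049: Sun, 2050: Mon, 2051: Tue, 2052: Thu, 2053: Fri ✓, 2054: Sat, 2055: Sun, 2056: Tue
Fridays: 2031, 2036, 2042, 2053.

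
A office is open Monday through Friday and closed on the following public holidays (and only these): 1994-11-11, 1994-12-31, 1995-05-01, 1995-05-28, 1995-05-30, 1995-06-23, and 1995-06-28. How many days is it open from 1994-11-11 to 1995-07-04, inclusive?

163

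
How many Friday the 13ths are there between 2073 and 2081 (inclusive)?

Friday-the-13ths by year:
2073: Jan, Oct
2074: Apr, Jul
2075: Sep, Dec
2076: Mar, Nov
2077: Aug
2078: May
2079: Jan, Oct
2080: Sep, Dec
2081: Jun

15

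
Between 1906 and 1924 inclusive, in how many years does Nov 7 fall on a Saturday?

Day of week of November 7 in each year:
1906: Wed, 1907: Thu, 1908: Sat ✓, 1909: Sun, 1910: Mon, 1911: Tue, 1912: Thu, 1913: Fri, 1914: Sat ✓, 1915: Sun, 1916: Tue, 1917: Wed, 1918: Thu, 1919: Fri, 1920: Sun, 1921: Mon, 1922: Tue, 1923: Wed, 1924: Fri
Saturdays: 1908, 1914.

2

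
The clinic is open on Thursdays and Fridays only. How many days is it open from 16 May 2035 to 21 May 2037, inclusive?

16 May 2035 is a Wednesday.
The range spans 737 days (inclusive of both endpoints).
737 = 7 × 105 + 2, so there are 105 full weeks plus 2 extra days.
Each full week contributes 2 days from the set (Thu, Fri): 105 × 2 = 210.
The 2 extra days are Wed, Thu — 1 of them qualifies.
Total: 210 + 1 = 211.

211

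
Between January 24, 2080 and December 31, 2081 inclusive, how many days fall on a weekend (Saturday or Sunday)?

January 24, 2080 is a Wednesday.
From January 24, 2080 to December 31, 2081 is 708 days inclusive.
708 = 7 × 101 + 1, so there are 101 full weeks plus 1 extra day.
Each full week contributes 2 weekend days (Sat, Sun): 101 × 2 = 202.
The 1 extra day is Wed — none qualify.
Total: 202 + 0 = 202.

202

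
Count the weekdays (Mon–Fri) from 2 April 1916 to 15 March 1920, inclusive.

1031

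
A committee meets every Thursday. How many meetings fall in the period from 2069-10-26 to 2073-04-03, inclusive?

2069-10-26 is a Saturday.
That's 1256 days from start to end, counting both.
1256 = 7 × 179 + 3, so there are 179 full weeks plus 3 extra days.
Each full week contributes one Thursday: 179 so far.
The 3 extra days are Saturday, Sunday, Monday — none qualify.
Total: 179 + 0 = 179.

179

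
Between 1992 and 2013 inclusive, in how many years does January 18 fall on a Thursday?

3

Day of week of January 18 in each year:
1992: Sat, 1993: Mon, 1994: Tue, 1995: Wed, 1996: Thu ✓, 1997: Sat, 1998: Sun, 1999: Mon, 2000: Tue, 2001: Thu ✓, 2002: Fri, 2003: Sat, 2004: Sun, 2005: Tue, 2006: Wed, 2007: Thu ✓, 2008: Fri, 2009: Sun, 2010: Mon, 2011: Tue, 2012: Wed, 2013: Fri
Thursdays: 1996, 2001, 2007.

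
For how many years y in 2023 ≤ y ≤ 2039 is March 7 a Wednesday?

Day of week of March 7 in each year:
2023: Tue, 2024: Thu, 2025: Fri, 2026: Sat, 2027: Sun, 2028: Tue, 2029: Wed ✓, 2030: Thu, 2031: Fri, 2032: Sun, 2033: Mon, 2034: Tue, 2035: Wed ✓, 2036: Fri, 2037: Sat, 2038: Sun, 2039: Mon
Wednesdays: 2029, 2035.

2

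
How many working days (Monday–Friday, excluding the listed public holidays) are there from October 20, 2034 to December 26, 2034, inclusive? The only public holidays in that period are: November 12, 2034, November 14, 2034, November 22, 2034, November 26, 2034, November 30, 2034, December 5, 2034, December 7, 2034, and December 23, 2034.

43

October 20, 2034 is a Friday.
That's 68 days from start to end, counting both.
68 = 7 × 9 + 5, so there are 9 full weeks plus 5 extra days.
Each full week contributes 5 weekdays (Mon–Fri): 9 × 5 = 45.
The 5 extra days are Fri, Sat, Sun, Mon, Tue — 3 of them qualify.
Total: 45 + 3 = 48.
Holidays: November 12, 2034 (Sun); November 14, 2034 (Tue); November 22, 2034 (Wed); November 26, 2034 (Sun); November 30, 2034 (Thu); December 5, 2034 (Tue); December 7, 2034 (Thu); December 23, 2034 (Sat).
5 of the 8 holidays fall on weekdays; the rest are weekends and were already excluded.
Business days: 48 − 5 = 43.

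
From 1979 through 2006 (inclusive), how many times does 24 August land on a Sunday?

Day of week of August 24 in each year:
1979: Fri, 1980: Sun ✓, 1981: Mon, 1982: Tue, 1983: Wed, 1984: Fri, 1985: Sat, 1986: Sun ✓, 1987: Mon, 1988: Wed, 1989: Thu, 1990: Fri, 1991: Sat, 1992: Mon, 1993: Tue, 1994: Wed, 1995: Thu, 1996: Sat, 1997: Sun ✓, 1998: Mon, 1999: Tue, 2000: Thu, 2001: Fri, 2002: Sat, 2003: Sun ✓, 2004: Tue, 2005: Wed, 2006: Thu
Sundays: 1980, 1986, 1997, 2003.

4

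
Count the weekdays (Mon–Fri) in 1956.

January 1, 1956 is a Sunday.
That's 366 days from start to end, counting both.
366 = 7 × 52 + 2, so there are 52 full weeks plus 2 extra days.
Each full week contributes 5 weekdays (Mon–Fri): 52 × 5 = 260.
The 2 extra days are Sunday, Monday — 1 of them qualifies.
Total: 260 + 1 = 261.

261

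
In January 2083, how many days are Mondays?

January 1, 2083 is a Friday.
That's 31 days from start to end, counting both.
31 = 7 × 4 + 3, so there are 4 full weeks plus 3 extra days.
Each full week contributes one Monday: 4 so far.
The 3 extra days are Friday, Saturday, Sunday — none qualify.
Total: 4 + 0 = 4.

4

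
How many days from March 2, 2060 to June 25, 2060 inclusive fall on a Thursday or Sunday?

33

March 2, 2060 is a Tuesday.
That's 116 days from start to end, counting both.
116 = 7 × 16 + 4, so there are 16 full weeks plus 4 extra days.
Each full week contributes 2 days from the set (Thu, Sun): 16 × 2 = 32.
The 4 extra days are Tuesday, Wednesday, Thursday, Friday — 1 of them qualifies.
Total: 32 + 1 = 33.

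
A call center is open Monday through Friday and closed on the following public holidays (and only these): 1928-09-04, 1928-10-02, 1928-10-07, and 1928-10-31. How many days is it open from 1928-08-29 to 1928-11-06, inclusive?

1928-08-29 is a Wednesday.
The range spans 70 days (inclusive of both endpoints).
70 = 7 × 10, so the span is exactly 10 full weeks.
Each full week contributes 5 weekdays (Mon–Fri): 10 × 5 = 50.
Total: 50.
Holidays: 1928-09-04 (Tue); 1928-10-02 (Tue); 1928-10-07 (Sun); 1928-10-31 (Wed).
3 of the 4 holidays fall on weekdays; the rest are weekends and were already excluded.
Business days: 50 − 3 = 47.

47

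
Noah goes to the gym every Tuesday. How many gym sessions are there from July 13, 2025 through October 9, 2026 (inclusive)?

July 13, 2025 is a Sunday.
From July 13, 2025 to October 9, 2026 is 454 days inclusive.
454 = 7 × 64 + 6, so there are 64 full weeks plus 6 extra days.
Each full week contributes one Tuesday: 64 so far.
The 6 extra days are Sunday, Monday, Tuesday, Wednesday, Thursday, Friday — 1 of them qualifies.
Total: 64 + 1 = 65.

65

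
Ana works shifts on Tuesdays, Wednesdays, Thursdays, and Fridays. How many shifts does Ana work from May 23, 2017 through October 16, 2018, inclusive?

293

May 23, 2017 is a Tuesday.
The range spans 512 days (inclusive of both endpoints).
512 = 7 × 73 + 1, so there are 73 full weeks plus 1 extra day.
Each full week contributes 4 days from the set (Tue, Wed, Thu, Fri): 73 × 4 = 292.
The 1 extra day is Tue — 1 of them qualifies.
Total: 292 + 1 = 293.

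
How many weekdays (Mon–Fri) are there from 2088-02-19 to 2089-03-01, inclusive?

269 weekdays

2088-02-19 is a Thursday.
From 2088-02-19 to 2089-03-01 is 377 days inclusive.
377 = 7 × 53 + 6, so there are 53 full weeks plus 6 extra days.
Each full week contributes 5 weekdays (Mon–Fri): 53 × 5 = 265.
The 6 extra days are Thursday, Friday, Saturday, Sunday, Monday, Tuesday — 4 of them qualify.
Total: 265 + 4 = 269.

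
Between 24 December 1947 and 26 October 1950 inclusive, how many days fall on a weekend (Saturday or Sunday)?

296

24 December 1947 is a Wednesday.
The range spans 1038 days (inclusive of both endpoints).
1038 = 7 × 148 + 2, so there are 148 full weeks plus 2 extra days.
Each full week contributes 2 weekend days (Sat, Sun): 148 × 2 = 296.
The 2 extra days are Wed, Thu — none qualify.
Total: 296 + 0 = 296.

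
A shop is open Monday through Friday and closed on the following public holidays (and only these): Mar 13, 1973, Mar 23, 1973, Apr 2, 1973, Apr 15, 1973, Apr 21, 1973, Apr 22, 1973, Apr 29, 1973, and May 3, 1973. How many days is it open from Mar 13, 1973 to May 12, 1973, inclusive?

40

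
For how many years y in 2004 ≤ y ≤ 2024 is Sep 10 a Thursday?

3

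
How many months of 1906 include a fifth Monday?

A month has five Mondays exactly when Monday falls within its first (length − 28) days.
Jan: 31 days, starts Mon → 5 of Mon, Tue, Wed ✓
Feb: 28 days, starts Thu → 5 of (none)
Mar: 31 days, starts Thu → 5 of Thu, Fri, Sat
Apr: 30 days, starts Sun → 5 of Sun, Mon ✓
May: 31 days, starts Tue → 5 of Tue, Wed, Thu
Jun: 30 days, starts Fri → 5 of Fri, Sat
Jul: 31 days, starts Sun → 5 of Sun, Mon, Tue ✓
Aug: 31 days, starts Wed → 5 of Wed, Thu, Fri
Sep: 30 days, starts Sat → 5 of Sat, Sun
Oct: 31 days, starts Mon → 5 of Mon, Tue, Wed ✓
Nov: 30 days, starts Thu → 5 of Thu, Fri
Dec: 31 days, starts Sat → 5 of Sat, Sun, Mon ✓
Months with five Mondays: Jan, Apr, Jul, Oct, Dec.

5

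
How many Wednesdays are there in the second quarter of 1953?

1953-04-01 is a Wednesday.
From 1953-04-01 to 1953-06-30 is 91 days inclusive.
91 = 7 × 13, so the span is exactly 13 full weeks.
Each full week contributes one Wednesday: 13 so far.

13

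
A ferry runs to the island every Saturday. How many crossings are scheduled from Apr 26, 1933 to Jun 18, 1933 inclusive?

Apr 26, 1933 is a Wednesday.
The range spans 54 days (inclusive of both endpoints).
54 = 7 × 7 + 5, so there are 7 full weeks plus 5 extra days.
Each full week contributes one Saturday: 7 so far.
The 5 extra days are Wednesday, Thursday, Friday, Saturday, Sunday — 1 of them qualifies.
Total: 7 + 1 = 8.

8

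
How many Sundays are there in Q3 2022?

13

July 1, 2022 is a Friday.
That's 92 days from start to end, counting both.
92 = 7 × 13 + 1, so there are 13 full weeks plus 1 extra day.
Each full week contributes one Sunday: 13 so far.
The 1 extra day is Friday — none qualify.
Total: 13 + 0 = 13.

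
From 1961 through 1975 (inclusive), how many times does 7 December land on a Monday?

2

Day of week of December 7 in each year:
1961: Thu, 1962: Fri, 1963: Sat, 1964: Mon ✓, 1965: Tue, 1966: Wed, 1967: Thu, 1968: Sat, 1969: Sun, 1970: Mon ✓, 1971: Tue, 1972: Thu, 1973: Fri, 1974: Sat, 1975: Sun
Mondays: 1964, 1970.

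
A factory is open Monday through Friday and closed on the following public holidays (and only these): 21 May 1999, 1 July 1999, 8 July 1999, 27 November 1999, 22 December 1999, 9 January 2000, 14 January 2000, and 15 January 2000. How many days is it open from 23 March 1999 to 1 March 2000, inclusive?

23 March 1999 is a Tuesday.
That's 345 days from start to end, counting both.
345 = 7 × 49 + 2, so there are 49 full weeks plus 2 extra days.
Each full week contributes 5 weekdays (Mon–Fri): 49 × 5 = 245.
The 2 extra days are Tue, Wed — 2 of them qualify.
Total: 245 + 2 = 247.
Holidays: 21 May 1999 (Fri); 1 July 1999 (Thu); 8 July 1999 (Thu); 27 November 1999 (Sat); 22 December 1999 (Wed); 9 January 2000 (Sun); 14 January 2000 (Fri); 15 January 2000 (Sat).
5 of the 8 holidays fall on weekdays; the rest are weekends and were already excluded.
Business days: 247 − 5 = 242.

242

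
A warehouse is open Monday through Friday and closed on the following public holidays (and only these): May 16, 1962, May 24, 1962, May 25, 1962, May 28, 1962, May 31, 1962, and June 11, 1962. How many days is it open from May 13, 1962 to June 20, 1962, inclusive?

May 13, 1962 is a Sunday.
That's 39 days from start to end, counting both.
39 = 7 × 5 + 4, so there are 5 full weeks plus 4 extra days.
Each full week contributes 5 weekdays (Mon–Fri): 5 × 5 = 25.
The 4 extra days are Sun, Mon, Tue, Wed — 3 of them qualify.
Total: 25 + 3 = 28.
Holidays: May 16, 1962 (Wed); May 24, 1962 (Thu); May 25, 1962 (Fri); May 28, 1962 (Mon); May 31, 1962 (Thu); June 11, 1962 (Mon).
All 6 holidays fall on weekdays, so subtract 6.
Business days: 28 − 6 = 22.

22 working days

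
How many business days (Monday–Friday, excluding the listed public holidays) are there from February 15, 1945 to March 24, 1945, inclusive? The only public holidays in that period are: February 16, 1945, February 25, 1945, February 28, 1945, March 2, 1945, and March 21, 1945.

23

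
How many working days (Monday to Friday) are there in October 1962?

October 1, 1962 is a Monday.
That's 31 days from start to end, counting both.
31 = 7 × 4 + 3, so there are 4 full weeks plus 3 extra days.
Each full week contributes 5 weekdays (Mon–Fri): 4 × 5 = 20.
The 3 extra days are Monday, Tuesday, Wednesday — 3 of them qualify.
Total: 20 + 3 = 23.

23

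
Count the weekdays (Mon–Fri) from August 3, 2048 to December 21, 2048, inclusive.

August 3, 2048 is a Monday.
From August 3, 2048 to December 21, 2048 is 141 days inclusive.
141 = 7 × 20 + 1, so there are 20 full weeks plus 1 extra day.
Each full week contributes 5 weekdays (Mon–Fri): 20 × 5 = 100.
The 1 extra day is Mon — 1 of them qualifies.
Total: 100 + 1 = 101.

101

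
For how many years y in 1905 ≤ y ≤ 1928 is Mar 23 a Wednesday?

3

Day of week of March 23 in each year:
1905: Thu, 1906: Fri, 1907: Sat, 1908: Mon, 1909: Tue, 1910: Wed ✓, 1911: Thu, 1912: Sat, 1913: Sun, 1914: Mon, 1915: Tue, 1916: Thu, 1917: Fri, 1918: Sat, 1919: Sun, 1920: Tue, 1921: Wed ✓, 1922: Thu, 1923: Fri, 1924: Sun, 1925: Mon, 1926: Tue, 1927: Wed ✓, 1928: Fri
Wednesdays: 1910, 1921, 1927.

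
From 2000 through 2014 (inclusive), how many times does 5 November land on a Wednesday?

Day of week of November 5 in each year:
2000: Sun, 2001: Mon, 2002: Tue, 2003: Wed ✓, 2004: Fri, 2005: Sat, 2006: Sun, 2007: Mon, 2008: Wed ✓, 2009: Thu, 2010: Fri, 2011: Sat, 2012: Mon, 2013: Tue, 2014: Wed ✓
Wednesdays: 2003, 2008, 2014.

3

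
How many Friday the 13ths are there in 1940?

The 13th falls on a Friday when the month's 13th has weekday Fri.
Jan 13 is Sat; Feb 13 is Tue; Mar 13 is Wed; Apr 13 is Sat; May 13 is Mon; Jun 13 is Thu; Jul 13 is Sat; Aug 13 is Tue; Sep 13 is Fri ✓; Oct 13 is Sun; Nov 13 is Wed; Dec 13 is Fri ✓.
Friday the 13ths: Sep, Dec.

2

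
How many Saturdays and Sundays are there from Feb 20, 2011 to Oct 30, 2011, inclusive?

Feb 20, 2011 is a Sunday.
That's 253 days from start to end, counting both.
253 = 7 × 36 + 1, so there are 36 full weeks plus 1 extra day.
Each full week contributes 2 weekend days (Sat, Sun): 36 × 2 = 72.
The 1 extra day is Sun — 1 of them qualifies.
Total: 72 + 1 = 73.

73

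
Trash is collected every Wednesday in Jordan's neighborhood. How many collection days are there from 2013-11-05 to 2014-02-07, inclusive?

2013-11-05 is a Tuesday.
The range spans 95 days (inclusive of both endpoints).
95 = 7 × 13 + 4, so there are 13 full weeks plus 4 extra days.
Each full week contributes one Wednesday: 13 so far.
The 4 extra days are Tuesday, Wednesday, Thursday, Friday — 1 of them qualifies.
Total: 13 + 1 = 14.

14 Wednesdays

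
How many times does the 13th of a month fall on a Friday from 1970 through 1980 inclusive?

18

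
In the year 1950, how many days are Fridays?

Jan 1, 1950 is a Sunday.
The range spans 365 days (inclusive of both endpoints).
365 = 7 × 52 + 1, so there are 52 full weeks plus 1 extra day.
Each full week contributes one Friday: 52 so far.
The 1 extra day is Sun — none qualify.
Total: 52 + 0 = 52.

52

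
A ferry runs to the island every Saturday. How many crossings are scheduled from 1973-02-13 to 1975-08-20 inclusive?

131

1973-02-13 is a Tuesday.
The range spans 919 days (inclusive of both endpoints).
919 = 7 × 131 + 2, so there are 131 full weeks plus 2 extra days.
Each full week contributes one Saturday: 131 so far.
The 2 extra days are Tuesday, Wednesday — none qualify.
Total: 131 + 0 = 131.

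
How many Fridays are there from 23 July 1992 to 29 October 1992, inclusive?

23 July 1992 is a Thursday.
From 23 July 1992 to 29 October 1992 is 99 days inclusive.
99 = 7 × 14 + 1, so there are 14 full weeks plus 1 extra day.
Each full week contributes one Friday: 14 so far.
The 1 extra day is Thursday — none qualify.
Total: 14 + 0 = 14.

14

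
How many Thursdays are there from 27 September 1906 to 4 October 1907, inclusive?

27 September 1906 is a Thursday.
The range spans 373 days (inclusive of both endpoints).
373 = 7 × 53 + 2, so there are 53 full weeks plus 2 extra days.
Each full week contributes one Thursday: 53 so far.
The 2 extra days are Thursday, Friday — 1 of them qualifies.
Total: 53 + 1 = 54.

54 Thursdays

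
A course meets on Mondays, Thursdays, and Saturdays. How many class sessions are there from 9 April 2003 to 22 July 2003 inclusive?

9 April 2003 is a Wednesday.
The range spans 105 days (inclusive of both endpoints).
105 = 7 × 15, so the span is exactly 15 full weeks.
Each full week contributes 3 days from the set (Mon, Thu, Sat): 15 × 3 = 45.
Total: 45.

45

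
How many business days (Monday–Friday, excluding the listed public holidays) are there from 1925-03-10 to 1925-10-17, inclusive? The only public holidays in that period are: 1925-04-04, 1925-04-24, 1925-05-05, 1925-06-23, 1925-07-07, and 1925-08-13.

1925-03-10 is a Tuesday.
From 1925-03-10 to 1925-10-17 is 222 days inclusive.
222 = 7 × 31 + 5, so there are 31 full weeks plus 5 extra days.
Each full week contributes 5 weekdays (Mon–Fri): 31 × 5 = 155.
The 5 extra days are Tuesday, Wednesday, Thursday, Friday, Saturday — 4 of them qualify.
Total: 155 + 4 = 159.
Holidays: 1925-04-04 (Sat); 1925-04-24 (Fri); 1925-05-05 (Tue); 1925-06-23 (Tue); 1925-07-07 (Tue); 1925-08-13 (Thu).
5 of the 6 holidays fall on weekdays; the rest are weekends and were already excluded.
Business days: 159 − 5 = 154.

154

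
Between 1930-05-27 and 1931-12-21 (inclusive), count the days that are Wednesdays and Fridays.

164

1930-05-27 is a Tuesday.
That's 574 days from start to end, counting both.
574 = 7 × 82, so the span is exactly 82 full weeks.
Each full week contributes 2 days from the set (Wed, Fri): 82 × 2 = 164.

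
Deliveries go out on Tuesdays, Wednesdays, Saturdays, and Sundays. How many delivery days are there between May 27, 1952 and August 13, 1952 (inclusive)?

46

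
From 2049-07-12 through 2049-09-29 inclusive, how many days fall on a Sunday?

11 Sundays

2049-07-12 is a Monday.
From 2049-07-12 to 2049-09-29 is 80 days inclusive.
80 = 7 × 11 + 3, so there are 11 full weeks plus 3 extra days.
Each full week contributes one Sunday: 11 so far.
The 3 extra days are Monday, Tuesday, Wednesday — none qualify.
Total: 11 + 0 = 11.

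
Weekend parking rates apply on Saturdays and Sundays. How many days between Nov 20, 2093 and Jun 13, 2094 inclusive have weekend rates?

60

Nov 20, 2093 is a Friday.
That's 206 days from start to end, counting both.
206 = 7 × 29 + 3, so there are 29 full weeks plus 3 extra days.
Each full week contributes 2 weekend days (Sat, Sun): 29 × 2 = 58.
The 3 extra days are Friday, Saturday, Sunday — 2 of them qualify.
Total: 58 + 2 = 60.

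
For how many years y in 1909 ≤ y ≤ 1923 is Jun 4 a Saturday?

2

Day of week of June 4 in each year:
1909: Fri, 1910: Sat ✓, 1911: Sun, 1912: Tue, 1913: Wed, 1914: Thu, 1915: Fri, 1916: Sun, 1917: Mon, 1918: Tue, 1919: Wed, 1920: Fri, 1921: Sat ✓, 1922: Sun, 1923: Mon
Saturdays: 1910, 1921.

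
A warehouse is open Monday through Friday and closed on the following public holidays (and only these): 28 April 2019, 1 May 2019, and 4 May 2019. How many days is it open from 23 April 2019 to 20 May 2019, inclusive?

23 April 2019 is a Tuesday.
From 23 April 2019 to 20 May 2019 is 28 days inclusive.
28 = 7 × 4, so the span is exactly 4 full weeks.
Each full week contributes 5 weekdays (Mon–Fri): 4 × 5 = 20.
Holidays: 28 April 2019 (Sun); 1 May 2019 (Wed); 4 May 2019 (Sat).
1 of the 3 holidays fall on weekdays; the rest are weekends and were already excluded.
Business days: 20 − 1 = 19.

19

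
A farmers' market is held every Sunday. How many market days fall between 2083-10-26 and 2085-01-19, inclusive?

64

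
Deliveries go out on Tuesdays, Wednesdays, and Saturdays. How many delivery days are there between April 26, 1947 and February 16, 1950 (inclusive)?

441

April 26, 1947 is a Saturday.
From April 26, 1947 to February 16, 1950 is 1028 days inclusive.
1028 = 7 × 146 + 6, so there are 146 full weeks plus 6 extra days.
Each full week contributes 3 days from the set (Tue, Wed, Sat): 146 × 3 = 438.
The 6 extra days are Sat, Sun, Mon, Tue, Wed, Thu — 3 of them qualify.
Total: 438 + 3 = 441.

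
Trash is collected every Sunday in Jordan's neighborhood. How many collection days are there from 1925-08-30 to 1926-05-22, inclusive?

1925-08-30 is a Sunday.
The range spans 266 days (inclusive of both endpoints).
266 = 7 × 38, so the span is exactly 38 full weeks.
Each full week contributes one Sunday: 38 so far.
Total: 38.

38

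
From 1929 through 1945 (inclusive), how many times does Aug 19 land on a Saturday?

Day of week of August 19 in each year:
1929: Mon, 1930: Tue, 1931: Wed, 1932: Fri, 1933: Sat ✓, 1934: Sun, 1935: Mon, 1936: Wed, 1937: Thu, 1938: Fri, 1939: Sat ✓, 1940: Mon, 1941: Tue, 1942: Wed, 1943: Thu, 1944: Sat ✓, 1945: Sun
Saturdays: 1933, 1939, 1944.

3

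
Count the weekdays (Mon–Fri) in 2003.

261 weekdays

2003-01-01 is a Wednesday.
The range spans 365 days (inclusive of both endpoints).
365 = 7 × 52 + 1, so there are 52 full weeks plus 1 extra day.
Each full week contributes 5 weekdays (Mon–Fri): 52 × 5 = 260.
The 1 extra day is Wednesday — 1 of them qualifies.
Total: 260 + 1 = 261.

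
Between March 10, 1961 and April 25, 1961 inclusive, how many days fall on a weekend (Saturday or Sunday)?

14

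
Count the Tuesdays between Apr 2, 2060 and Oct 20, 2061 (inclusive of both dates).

Apr 2, 2060 is a Friday.
From Apr 2, 2060 to Oct 20, 2061 is 567 days inclusive.
567 = 7 × 81, so the span is exactly 81 full weeks.
Each full week contributes one Tuesday: 81 so far.
Total: 81.

81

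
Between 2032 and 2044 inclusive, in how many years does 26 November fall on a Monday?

Day of week of November 26 in each year:
2032: Fri, 2033: Sat, 2034: Sun, 2035: Mon ✓, 2036: Wed, 2037: Thu, 2038: Fri, 2039: Sat, 2040: Mon ✓, 2041: Tue, 2042: Wed, 2043: Thu, 2044: Sat
Mondays: 2035, 2040.

2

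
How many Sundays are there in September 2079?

4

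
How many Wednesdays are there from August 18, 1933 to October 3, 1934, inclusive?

59

August 18, 1933 is a Friday.
That's 412 days from start to end, counting both.
412 = 7 × 58 + 6, so there are 58 full weeks plus 6 extra days.
Each full week contributes one Wednesday: 58 so far.
The 6 extra days are Friday, Saturday, Sunday, Monday, Tuesday, Wednesday — 1 of them qualifies.
Total: 58 + 1 = 59.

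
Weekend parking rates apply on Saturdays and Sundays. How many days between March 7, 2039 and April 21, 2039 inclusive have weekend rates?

March 7, 2039 is a Monday.
From March 7, 2039 to April 21, 2039 is 46 days inclusive.
46 = 7 × 6 + 4, so there are 6 full weeks plus 4 extra days.
Each full week contributes 2 weekend days (Sat, Sun): 6 × 2 = 12.
The 4 extra days are Monday, Tuesday, Wednesday, Thursday — none qualify.
Total: 12 + 0 = 12.

12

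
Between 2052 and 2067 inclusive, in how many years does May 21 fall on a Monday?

Day of week of May 21 in each year:
2052: Tue, 2053: Wed, 2054: Thu, 2055: Fri, 2056: Sun, 2057: Mon ✓, 2058: Tue, 2059: Wed, 2060: Fri, 2061: Sat, 2062: Sun, 2063: Mon ✓, 2064: Wed, 2065: Thu, 2066: Fri, 2067: Sat
Mondays: 2057, 2063.

2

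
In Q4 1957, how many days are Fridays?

13

October 1, 1957 is a Tuesday.
From October 1, 1957 to December 31, 1957 is 92 days inclusive.
92 = 7 × 13 + 1, so there are 13 full weeks plus 1 extra day.
Each full week contributes one Friday: 13 so far.
The 1 extra day is Tuesday — none qualify.
Total: 13 + 0 = 13.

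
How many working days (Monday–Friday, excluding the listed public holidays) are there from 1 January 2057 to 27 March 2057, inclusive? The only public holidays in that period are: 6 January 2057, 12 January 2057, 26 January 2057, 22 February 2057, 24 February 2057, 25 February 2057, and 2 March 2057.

58 working days

1 January 2057 is a Monday.
That's 86 days from start to end, counting both.
86 = 7 × 12 + 2, so there are 12 full weeks plus 2 extra days.
Each full week contributes 5 weekdays (Mon–Fri): 12 × 5 = 60.
The 2 extra days are Mon, Tue — 2 of them qualify.
Total: 60 + 2 = 62.
Holidays: 6 January 2057 (Sat); 12 January 2057 (Fri); 26 January 2057 (Fri); 22 February 2057 (Thu); 24 February 2057 (Sat); 25 February 2057 (Sun); 2 March 2057 (Fri).
4 of the 7 holidays fall on weekdays; the rest are weekends and were already excluded.
Business days: 62 − 4 = 58.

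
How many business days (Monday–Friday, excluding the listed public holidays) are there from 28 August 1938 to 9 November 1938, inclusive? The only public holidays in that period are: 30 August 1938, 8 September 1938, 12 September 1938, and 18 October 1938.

28 August 1938 is a Sunday.
The range spans 74 days (inclusive of both endpoints).
74 = 7 × 10 + 4, so there are 10 full weeks plus 4 extra days.
Each full week contributes 5 weekdays (Mon–Fri): 10 × 5 = 50.
The 4 extra days are Sunday, Monday, Tuesday, Wednesday — 3 of them qualify.
Total: 50 + 3 = 53.
Holidays: 30 August 1938 (Tue); 8 September 1938 (Thu); 12 September 1938 (Mon); 18 October 1938 (Tue).
All 4 holidays fall on weekdays, so subtract 4.
Business days: 53 − 4 = 49.

49 business days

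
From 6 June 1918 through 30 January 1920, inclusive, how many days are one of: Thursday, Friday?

174

6 June 1918 is a Thursday.
From 6 June 1918 to 30 January 1920 is 604 days inclusive.
604 = 7 × 86 + 2, so there are 86 full weeks plus 2 extra days.
Each full week contributes 2 days from the set (Thu, Fri): 86 × 2 = 172.
The 2 extra days are Thu, Fri — 2 of them qualify.
Total: 172 + 2 = 174.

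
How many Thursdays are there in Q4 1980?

October 1, 1980 is a Wednesday.
That's 92 days from start to end, counting both.
92 = 7 × 13 + 1, so there are 13 full weeks plus 1 extra day.
Each full week contributes one Thursday: 13 so far.
The 1 extra day is Wednesday — none qualify.
Total: 13 + 0 = 13.

13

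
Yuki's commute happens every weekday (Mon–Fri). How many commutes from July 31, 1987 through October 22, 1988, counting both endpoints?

321 weekdays

July 31, 1987 is a Friday.
From July 31, 1987 to October 22, 1988 is 450 days inclusive.
450 = 7 × 64 + 2, so there are 64 full weeks plus 2 extra days.
Each full week contributes 5 weekdays (Mon–Fri): 64 × 5 = 320.
The 2 extra days are Fri, Sat — 1 of them qualifies.
Total: 320 + 1 = 321.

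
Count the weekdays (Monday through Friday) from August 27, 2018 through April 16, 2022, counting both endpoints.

August 27, 2018 is a Monday.
From August 27, 2018 to April 16, 2022 is 1329 days inclusive.
1329 = 7 × 189 + 6, so there are 189 full weeks plus 6 extra days.
Each full week contributes 5 weekdays (Mon–Fri): 189 × 5 = 945.
The 6 extra days are Monday, Tuesday, Wednesday, Thursday, Friday, Saturday — 5 of them qualify.
Total: 945 + 5 = 950.

950 weekdays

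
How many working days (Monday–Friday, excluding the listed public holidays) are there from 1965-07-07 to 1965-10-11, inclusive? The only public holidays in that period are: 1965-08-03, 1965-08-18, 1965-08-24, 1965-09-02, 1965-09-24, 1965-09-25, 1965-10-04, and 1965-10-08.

1965-07-07 is a Wednesday.
From 1965-07-07 to 1965-10-11 is 97 days inclusive.
97 = 7 × 13 + 6, so there are 13 full weeks plus 6 extra days.
Each full week contributes 5 weekdays (Mon–Fri): 13 × 5 = 65.
The 6 extra days are Wed, Thu, Fri, Sat, Sun, Mon — 4 of them qualify.
Total: 65 + 4 = 69.
Holidays: 1965-08-03 (Tue); 1965-08-18 (Wed); 1965-08-24 (Tue); 1965-09-02 (Thu); 1965-09-24 (Fri); 1965-09-25 (Sat); 1965-10-04 (Mon); 1965-10-08 (Fri).
7 of the 8 holidays fall on weekdays; the rest are weekends and were already excluded.
Business days: 69 − 7 = 62.

62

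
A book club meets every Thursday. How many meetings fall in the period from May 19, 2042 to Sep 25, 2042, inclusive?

19 Thursdays

May 19, 2042 is a Monday.
The range spans 130 days (inclusive of both endpoints).
130 = 7 × 18 + 4, so there are 18 full weeks plus 4 extra days.
Each full week contributes one Thursday: 18 so far.
The 4 extra days are Mon, Tue, Wed, Thu — 1 of them qualifies.
Total: 18 + 1 = 19.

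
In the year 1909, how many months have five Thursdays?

4

A month has five Thursdays exactly when Thursday falls within its first (length − 28) days.
Jan: 31 days, starts Fri → 5 of Fri, Sat, Sun
Feb: 28 days, starts Mon → 5 of (none)
Mar: 31 days, starts Mon → 5 of Mon, Tue, Wed
Apr: 30 days, starts Thu → 5 of Thu, Fri ✓
May: 31 days, starts Sat → 5 of Sat, Sun, Mon
Jun: 30 days, starts Tue → 5 of Tue, Wed
Jul: 31 days, starts Thu → 5 of Thu, Fri, Sat ✓
Aug: 31 days, starts Sun → 5 of Sun, Mon, Tue
Sep: 30 days, starts Wed → 5 of Wed, Thu ✓
Oct: 31 days, starts Fri → 5 of Fri, Sat, Sun
Nov: 30 days, starts Mon → 5 of Mon, Tue
Dec: 31 days, starts Wed → 5 of Wed, Thu, Fri ✓
Months with five Thursdays: Apr, Jul, Sep, Dec.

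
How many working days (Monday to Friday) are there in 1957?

261

1957-01-01 is a Tuesday.
The range spans 365 days (inclusive of both endpoints).
365 = 7 × 52 + 1, so there are 52 full weeks plus 1 extra day.
Each full week contributes 5 weekdays (Mon–Fri): 52 × 5 = 260.
The 1 extra day is Tuesday — 1 of them qualifies.
Total: 260 + 1 = 261.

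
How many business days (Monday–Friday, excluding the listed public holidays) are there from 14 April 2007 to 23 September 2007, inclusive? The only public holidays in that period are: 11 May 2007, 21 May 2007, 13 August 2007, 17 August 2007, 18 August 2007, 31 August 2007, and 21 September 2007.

109 business days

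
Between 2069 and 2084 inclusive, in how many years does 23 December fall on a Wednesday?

3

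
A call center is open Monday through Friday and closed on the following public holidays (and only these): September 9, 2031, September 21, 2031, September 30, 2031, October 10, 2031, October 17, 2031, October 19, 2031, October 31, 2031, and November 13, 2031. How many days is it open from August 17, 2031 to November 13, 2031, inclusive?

58

August 17, 2031 is a Sunday.
From August 17, 2031 to November 13, 2031 is 89 days inclusive.
89 = 7 × 12 + 5, so there are 12 full weeks plus 5 extra days.
Each full week contributes 5 weekdays (Mon–Fri): 12 × 5 = 60.
The 5 extra days are Sunday, Monday, Tuesday, Wednesday, Thursday — 4 of them qualify.
Total: 60 + 4 = 64.
Holidays: September 9, 2031 (Tue); September 21, 2031 (Sun); September 30, 2031 (Tue); October 10, 2031 (Fri); October 17, 2031 (Fri); October 19, 2031 (Sun); October 31, 2031 (Fri); November 13, 2031 (Thu).
6 of the 8 holidays fall on weekdays; the rest are weekends and were already excluded.
Business days: 64 − 6 = 58.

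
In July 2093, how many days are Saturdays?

4

1 July 2093 is a Wednesday.
The range spans 31 days (inclusive of both endpoints).
31 = 7 × 4 + 3, so there are 4 full weeks plus 3 extra days.
Each full week contributes one Saturday: 4 so far.
The 3 extra days are Wed, Thu, Fri — none qualify.
Total: 4 + 0 = 4.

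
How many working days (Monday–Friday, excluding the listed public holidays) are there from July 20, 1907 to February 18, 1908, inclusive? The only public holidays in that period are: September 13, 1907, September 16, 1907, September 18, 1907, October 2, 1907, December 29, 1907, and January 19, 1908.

148

July 20, 1907 is a Saturday.
From July 20, 1907 to February 18, 1908 is 214 days inclusive.
214 = 7 × 30 + 4, so there are 30 full weeks plus 4 extra days.
Each full week contributes 5 weekdays (Mon–Fri): 30 × 5 = 150.
The 4 extra days are Saturday, Sunday, Monday, Tuesday — 2 of them qualify.
Total: 150 + 2 = 152.
Holidays: September 13, 1907 (Fri); September 16, 1907 (Mon); September 18, 1907 (Wed); October 2, 1907 (Wed); December 29, 1907 (Sun); January 19, 1908 (Sun).
4 of the 6 holidays fall on weekdays; the rest are weekends and were already excluded.
Business days: 152 − 4 = 148.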